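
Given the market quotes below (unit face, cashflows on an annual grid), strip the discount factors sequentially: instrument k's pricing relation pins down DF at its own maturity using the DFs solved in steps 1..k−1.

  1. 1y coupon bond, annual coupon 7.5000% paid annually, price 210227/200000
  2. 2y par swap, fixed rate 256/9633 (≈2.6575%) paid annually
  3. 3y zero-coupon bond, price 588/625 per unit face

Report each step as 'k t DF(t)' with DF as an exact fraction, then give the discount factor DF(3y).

step 1 [1y] bond c/1=3/40: DF=(210227/200000 − 3/40·(0))/(1+3/40) = 4889/5000 ≈ 0.977800
step 2 [2y] swap r/1=256/9633: DF=(1 − 256/9633·(0.977800))/(1+256/9633) = 593/625 ≈ 0.948800
step 3 [3y] zero: DF = P = 588/625 ≈ 0.940800

1 1 4889/5000
2 2 593/625
3 3 588/625
DF(3y) = 588/625 ≈ 0.940800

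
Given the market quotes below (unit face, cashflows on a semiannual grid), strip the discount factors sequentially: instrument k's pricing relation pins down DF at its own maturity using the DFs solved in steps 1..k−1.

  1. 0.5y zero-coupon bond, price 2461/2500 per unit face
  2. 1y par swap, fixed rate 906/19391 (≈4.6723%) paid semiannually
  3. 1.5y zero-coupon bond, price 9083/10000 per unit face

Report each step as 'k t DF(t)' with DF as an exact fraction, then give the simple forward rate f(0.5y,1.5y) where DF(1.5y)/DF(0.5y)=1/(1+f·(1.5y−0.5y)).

step 1 [0.5y] zero: DF = P = 2461/2500 ≈ 0.984400
step 2 [1y] swap r/2=453/19391: DF=(1 − 453/19391·(0.984400))/(1+453/19391) = 9547/10000 ≈ 0.954700
step 3 [1.5y] zero: DF = P = 9083/10000 ≈ 0.908300

1 1/2 2461/2500
2 1 9547/10000
3 3/2 9083/10000
f(0.5y,1.5y) = ((2461/2500)/(9083/10000) − 1)/(1) = 761/9083 ≈ 8.3783%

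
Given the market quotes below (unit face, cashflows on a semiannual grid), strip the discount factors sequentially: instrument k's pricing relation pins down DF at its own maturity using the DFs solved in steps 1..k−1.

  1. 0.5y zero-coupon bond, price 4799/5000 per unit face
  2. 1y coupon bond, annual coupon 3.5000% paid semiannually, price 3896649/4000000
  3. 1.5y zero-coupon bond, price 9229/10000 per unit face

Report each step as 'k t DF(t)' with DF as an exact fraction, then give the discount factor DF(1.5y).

step 1 [0.5y] zero: DF = P = 4799/5000 ≈ 0.959800
step 2 [1y] bond c/2=7/400: DF=(3896649/4000000 − 7/400·(0.959800))/(1+7/400) = 9409/10000 ≈ 0.940900
step 3 [1.5y] zero: DF = P = 9229/10000 ≈ 0.922900

1 1/2 4799/5000
2 1 9409/10000
3 3/2 9229/10000
DF(1.5y) = 9229/10000 ≈ 0.922900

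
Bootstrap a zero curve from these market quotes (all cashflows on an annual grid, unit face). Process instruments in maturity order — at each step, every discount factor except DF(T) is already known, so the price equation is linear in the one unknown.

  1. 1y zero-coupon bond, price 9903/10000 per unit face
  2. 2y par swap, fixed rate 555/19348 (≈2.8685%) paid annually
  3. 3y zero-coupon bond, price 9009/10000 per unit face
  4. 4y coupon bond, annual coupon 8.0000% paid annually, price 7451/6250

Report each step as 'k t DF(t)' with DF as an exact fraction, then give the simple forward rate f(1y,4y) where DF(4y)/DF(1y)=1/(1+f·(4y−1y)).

step 1 [1y] zero: DF = P = 9903/10000 ≈ 0.990300
step 2 [2y] swap r/1=555/19348: DF=(1 − 555/19348·(0.990300))/(1+555/19348) = 1889/2000 ≈ 0.944500
step 3 [3y] zero: DF = P = 9009/10000 ≈ 0.900900
step 4 [4y] bond c/1=2/25: DF=(7451/6250 − 2/25·(0.990300+0.944500+0.900900))/(1+2/25) = 4469/5000 ≈ 0.893800

1 1 9903/10000
2 2 1889/2000
3 3 9009/10000
4 4 4469/5000
f(1y,4y) = ((9903/10000)/(4469/5000) − 1)/(3) = 965/26814 ≈ 3.5989%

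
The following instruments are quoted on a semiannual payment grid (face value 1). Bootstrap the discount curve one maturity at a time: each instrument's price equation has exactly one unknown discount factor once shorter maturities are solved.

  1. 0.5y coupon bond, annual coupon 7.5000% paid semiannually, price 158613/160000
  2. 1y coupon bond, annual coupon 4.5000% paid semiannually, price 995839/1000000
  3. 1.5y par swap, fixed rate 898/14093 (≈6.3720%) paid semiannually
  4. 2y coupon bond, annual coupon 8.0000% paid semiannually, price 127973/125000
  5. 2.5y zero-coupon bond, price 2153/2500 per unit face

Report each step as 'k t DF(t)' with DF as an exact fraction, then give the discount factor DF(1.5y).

1 1/2 1911/2000
2 1 9529/10000
3 3/2 4551/5000
4 2 219/250
5 5/2 2153/2500
DF(1.5y) = 4551/5000 ≈ 0.910200

step 1 [0.5y] bond c/2=3/80: DF=(158613/160000 − 3/80·(0))/(1+3/80) = 1911/2000 ≈ 0.955500
step 2 [1y] bond c/2=9/400: DF=(995839/1000000 − 9/400·(0.955500))/(1+9/400) = 9529/10000 ≈ 0.952900
step 3 [1.5y] swap r/2=449/14093: DF=(1 − 449/14093·(0.955500+0.952900))/(1+449/14093) = 4551/5000 ≈ 0.910200
step 4 [2y] bond c/2=1/25: DF=(127973/125000 − 1/25·(0.955500+0.952900+0.910200))/(1+1/25) = 219/250 ≈ 0.876000
step 5 [2.5y] zero: DF = P = 2153/2500 ≈ 0.861200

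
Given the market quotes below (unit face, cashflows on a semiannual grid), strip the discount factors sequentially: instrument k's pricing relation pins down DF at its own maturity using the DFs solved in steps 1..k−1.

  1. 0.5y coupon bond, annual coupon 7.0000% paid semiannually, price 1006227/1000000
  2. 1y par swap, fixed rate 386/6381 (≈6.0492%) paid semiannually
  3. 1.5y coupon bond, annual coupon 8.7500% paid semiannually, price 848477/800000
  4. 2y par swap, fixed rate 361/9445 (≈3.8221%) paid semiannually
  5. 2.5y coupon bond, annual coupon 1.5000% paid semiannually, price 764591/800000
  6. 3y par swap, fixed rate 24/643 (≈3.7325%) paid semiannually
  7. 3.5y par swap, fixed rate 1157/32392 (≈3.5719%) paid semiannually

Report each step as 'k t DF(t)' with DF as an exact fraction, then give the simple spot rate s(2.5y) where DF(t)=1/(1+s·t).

step 1 [0.5y] bond c/2=7/200: DF=(1006227/1000000 − 7/200·(0))/(1+7/200) = 4861/5000 ≈ 0.972200
step 2 [1y] swap r/2=193/6381: DF=(1 − 193/6381·(0.972200))/(1+193/6381) = 9421/10000 ≈ 0.942100
step 3 [1.5y] bond c/2=7/160: DF=(848477/800000 − 7/160·(0.972200+0.942100))/(1+7/160) = 9359/10000 ≈ 0.935900
step 4 [2y] swap r/2=361/18890: DF=(1 − 361/18890·(0.972200+0.942100+0.935900))/(1+361/18890) = 4639/5000 ≈ 0.927800
step 5 [2.5y] bond c/2=3/400: DF=(764591/800000 − 3/400·(0.972200+0.942100+0.935900+0.927800))/(1+3/400) = 1841/2000 ≈ 0.920500
step 6 [3y] swap r/2=12/643: DF=(1 − 12/643·(0.972200+0.942100+0.935900+0.927800+0.920500))/(1+12/643) = 2239/2500 ≈ 0.895600
step 7 [3.5y] swap r/2=1157/64784: DF=(1 − 1157/64784·(0.972200+0.942100+0.935900+0.927800+0.920500+0.895600))/(1+1157/64784) = 8843/10000 ≈ 0.884300

1 1/2 4861/5000
2 1 9421/10000
3 3/2 9359/10000
4 2 4639/5000
5 5/2 1841/2000
6 3 2239/2500
7 7/2 8843/10000
s(2.5y) = (1/(1841/2000) − 1)/(5/2) = 318/9205 ≈ 3.4546%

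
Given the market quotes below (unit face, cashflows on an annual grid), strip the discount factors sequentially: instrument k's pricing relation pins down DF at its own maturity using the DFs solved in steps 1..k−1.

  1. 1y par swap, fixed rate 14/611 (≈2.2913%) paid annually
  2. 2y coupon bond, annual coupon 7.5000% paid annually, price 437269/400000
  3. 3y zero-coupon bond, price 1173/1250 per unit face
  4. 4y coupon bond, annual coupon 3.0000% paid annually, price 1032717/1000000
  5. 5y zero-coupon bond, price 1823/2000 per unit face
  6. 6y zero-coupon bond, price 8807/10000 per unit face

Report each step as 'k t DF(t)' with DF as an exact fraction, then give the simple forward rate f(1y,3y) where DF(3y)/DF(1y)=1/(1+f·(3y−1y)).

1 1 611/625
2 2 9487/10000
3 3 1173/1250
4 4 1149/1250
5 5 1823/2000
6 6 8807/10000
f(1y,3y) = ((611/625)/(1173/1250) − 1)/(2) = 49/2346 ≈ 2.0887%

step 1 [1y] swap r/1=14/611: DF=(1 − 14/611·(0))/(1+14/611) = 611/625 ≈ 0.977600
step 2 [2y] bond c/1=3/40: DF=(437269/400000 − 3/40·(0.977600))/(1+3/40) = 9487/10000 ≈ 0.948700
step 3 [3y] zero: DF = P = 1173/1250 ≈ 0.938400
step 4 [4y] bond c/1=3/100: DF=(1032717/1000000 − 3/100·(0.977600+0.948700+0.938400))/(1+3/100) = 1149/1250 ≈ 0.919200
step 5 [5y] zero: DF = P = 1823/2000 ≈ 0.911500
step 6 [6y] zero: DF = P = 8807/10000 ≈ 0.880700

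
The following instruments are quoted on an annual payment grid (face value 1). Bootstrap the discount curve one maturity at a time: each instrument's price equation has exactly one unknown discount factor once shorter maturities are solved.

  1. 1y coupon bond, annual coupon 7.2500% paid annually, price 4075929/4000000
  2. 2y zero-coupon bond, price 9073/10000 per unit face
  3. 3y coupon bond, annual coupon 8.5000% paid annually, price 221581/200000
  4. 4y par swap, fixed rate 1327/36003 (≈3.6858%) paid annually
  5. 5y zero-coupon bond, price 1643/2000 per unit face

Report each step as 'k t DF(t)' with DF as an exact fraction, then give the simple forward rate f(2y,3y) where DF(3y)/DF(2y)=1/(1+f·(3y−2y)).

step 1 [1y] bond c/1=29/400: DF=(4075929/4000000 − 29/400·(0))/(1+29/400) = 9501/10000 ≈ 0.950100
step 2 [2y] zero: DF = P = 9073/10000 ≈ 0.907300
step 3 [3y] bond c/1=17/200: DF=(221581/200000 − 17/200·(0.950100+0.907300))/(1+17/200) = 2189/2500 ≈ 0.875600
step 4 [4y] swap r/1=1327/36003: DF=(1 − 1327/36003·(0.950100+0.907300+0.875600))/(1+1327/36003) = 8673/10000 ≈ 0.867300
step 5 [5y] zero: DF = P = 1643/2000 ≈ 0.821500

1 1 9501/10000
2 2 9073/10000
3 3 2189/2500
4 4 8673/10000
5 5 1643/2000
f(2y,3y) = ((9073/10000)/(2189/2500) − 1)/(1) = 317/8756 ≈ 3.6204%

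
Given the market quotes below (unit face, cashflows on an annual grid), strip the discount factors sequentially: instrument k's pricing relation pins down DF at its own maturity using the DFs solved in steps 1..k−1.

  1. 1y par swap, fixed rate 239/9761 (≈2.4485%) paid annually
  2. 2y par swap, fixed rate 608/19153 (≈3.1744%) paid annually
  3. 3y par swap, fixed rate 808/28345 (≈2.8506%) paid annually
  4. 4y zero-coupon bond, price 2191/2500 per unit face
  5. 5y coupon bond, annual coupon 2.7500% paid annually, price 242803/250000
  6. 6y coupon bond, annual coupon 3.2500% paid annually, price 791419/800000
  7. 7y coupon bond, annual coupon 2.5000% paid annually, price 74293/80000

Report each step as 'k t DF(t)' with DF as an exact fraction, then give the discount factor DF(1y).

step 1 [1y] swap r/1=239/9761: DF=(1 − 239/9761·(0))/(1+239/9761) = 9761/10000 ≈ 0.976100
step 2 [2y] swap r/1=608/19153: DF=(1 − 608/19153·(0.976100))/(1+608/19153) = 587/625 ≈ 0.939200
step 3 [3y] swap r/1=808/28345: DF=(1 − 808/28345·(0.976100+0.939200))/(1+808/28345) = 1149/1250 ≈ 0.919200
step 4 [4y] zero: DF = P = 2191/2500 ≈ 0.876400
step 5 [5y] bond c/1=11/400: DF=(242803/250000 − 11/400·(0.976100+0.939200+0.919200+0.876400))/(1+11/400) = 8459/10000 ≈ 0.845900
step 6 [6y] bond c/1=13/400: DF=(791419/800000 − 13/400·(0.976100+0.939200+0.919200+0.876400+0.845900))/(1+13/400) = 8147/10000 ≈ 0.814700
step 7 [7y] bond c/1=1/40: DF=(74293/80000 − 1/40·(0.976100+0.939200+0.919200+0.876400+0.845900+0.814700))/(1+1/40) = 31/40 ≈ 0.775000

1 1 9761/10000
2 2 587/625
3 3 1149/1250
4 4 2191/2500
5 5 8459/10000
6 6 8147/10000
7 7 31/40
DF(1y) = 9761/10000 ≈ 0.976100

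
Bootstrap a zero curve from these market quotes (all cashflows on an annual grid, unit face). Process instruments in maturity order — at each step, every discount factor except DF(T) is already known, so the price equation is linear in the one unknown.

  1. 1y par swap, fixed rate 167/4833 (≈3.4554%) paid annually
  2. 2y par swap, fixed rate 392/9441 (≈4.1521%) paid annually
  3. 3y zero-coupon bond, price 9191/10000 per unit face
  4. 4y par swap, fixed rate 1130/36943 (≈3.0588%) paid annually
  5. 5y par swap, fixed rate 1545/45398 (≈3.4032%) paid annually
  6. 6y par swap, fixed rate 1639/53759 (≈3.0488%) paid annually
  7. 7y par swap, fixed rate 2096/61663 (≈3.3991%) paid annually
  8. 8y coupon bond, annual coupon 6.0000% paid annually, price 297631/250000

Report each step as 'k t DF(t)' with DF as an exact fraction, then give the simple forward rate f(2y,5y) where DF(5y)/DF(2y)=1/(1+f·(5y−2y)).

step 1 [1y] swap r/1=167/4833: DF=(1 − 167/4833·(0))/(1+167/4833) = 4833/5000 ≈ 0.966600
step 2 [2y] swap r/1=392/9441: DF=(1 − 392/9441·(0.966600))/(1+392/9441) = 576/625 ≈ 0.921600
step 3 [3y] zero: DF = P = 9191/10000 ≈ 0.919100
step 4 [4y] swap r/1=1130/36943: DF=(1 − 1130/36943·(0.966600+0.921600+0.919100))/(1+1130/36943) = 887/1000 ≈ 0.887000
step 5 [5y] swap r/1=1545/45398: DF=(1 − 1545/45398·(0.966600+0.921600+0.919100+0.887000))/(1+1545/45398) = 1691/2000 ≈ 0.845500
step 6 [6y] swap r/1=1639/53759: DF=(1 − 1639/53759·(0.966600+0.921600+0.919100+0.887000+0.845500))/(1+1639/53759) = 8361/10000 ≈ 0.836100
step 7 [7y] swap r/1=2096/61663: DF=(1 − 2096/61663·(0.966600+0.921600+0.919100+0.887000+0.845500+0.836100))/(1+2096/61663) = 494/625 ≈ 0.790400
step 8 [8y] bond c/1=3/50: DF=(297631/250000 − 3/50·(0.966600+0.921600+0.919100+0.887000+0.845500+0.836100+0.790400))/(1+3/50) = 7741/10000 ≈ 0.774100

1 1 4833/5000
2 2 576/625
3 3 9191/10000
4 4 887/1000
5 5 1691/2000
6 6 8361/10000
7 7 494/625
8 8 7741/10000
f(2y,5y) = ((576/625)/(1691/2000) − 1)/(3) = 761/25365 ≈ 3.0002%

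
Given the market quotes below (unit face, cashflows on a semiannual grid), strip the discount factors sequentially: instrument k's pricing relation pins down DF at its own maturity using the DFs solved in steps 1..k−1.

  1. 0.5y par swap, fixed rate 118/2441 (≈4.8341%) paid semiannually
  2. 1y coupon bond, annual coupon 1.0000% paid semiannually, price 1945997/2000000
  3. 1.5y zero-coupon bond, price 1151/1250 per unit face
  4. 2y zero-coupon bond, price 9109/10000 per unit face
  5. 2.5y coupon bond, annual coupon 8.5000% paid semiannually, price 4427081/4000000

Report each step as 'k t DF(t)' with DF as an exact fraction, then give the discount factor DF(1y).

1 1/2 2441/2500
2 1 9633/10000
3 3/2 1151/1250
4 2 9109/10000
5 5/2 9079/10000
DF(1y) = 9633/10000 ≈ 0.963300

step 1 [0.5y] swap r/2=59/2441: DF=(1 − 59/2441·(0))/(1+59/2441) = 2441/2500 ≈ 0.976400
step 2 [1y] bond c/2=1/200: DF=(1945997/2000000 − 1/200·(0.976400))/(1+1/200) = 9633/10000 ≈ 0.963300
step 3 [1.5y] zero: DF = P = 1151/1250 ≈ 0.920800
step 4 [2y] zero: DF = P = 9109/10000 ≈ 0.910900
step 5 [2.5y] bond c/2=17/400: DF=(4427081/4000000 − 17/400·(0.976400+0.963300+0.920800+0.910900))/(1+17/400) = 9079/10000 ≈ 0.907900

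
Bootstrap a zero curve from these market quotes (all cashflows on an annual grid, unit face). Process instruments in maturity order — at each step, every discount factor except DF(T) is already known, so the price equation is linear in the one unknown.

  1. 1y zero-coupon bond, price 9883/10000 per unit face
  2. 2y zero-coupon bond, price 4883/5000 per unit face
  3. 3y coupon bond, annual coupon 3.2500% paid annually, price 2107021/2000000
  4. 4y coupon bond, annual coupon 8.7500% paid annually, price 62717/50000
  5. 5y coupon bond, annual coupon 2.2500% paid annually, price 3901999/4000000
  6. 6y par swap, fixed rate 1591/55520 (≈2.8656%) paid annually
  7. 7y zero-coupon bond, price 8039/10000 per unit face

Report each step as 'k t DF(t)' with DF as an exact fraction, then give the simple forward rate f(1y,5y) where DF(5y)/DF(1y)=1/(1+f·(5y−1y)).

1 1 9883/10000
2 2 4883/5000
3 3 1917/2000
4 4 4591/5000
5 5 1739/2000
6 6 8409/10000
7 7 8039/10000
f(1y,5y) = ((9883/10000)/(1739/2000) − 1)/(4) = 297/8695 ≈ 3.4158%

step 1 [1y] zero: DF = P = 9883/10000 ≈ 0.988300
step 2 [2y] zero: DF = P = 4883/5000 ≈ 0.976600
step 3 [3y] bond c/1=13/400: DF=(2107021/2000000 − 13/400·(0.988300+0.976600))/(1+13/400) = 1917/2000 ≈ 0.958500
step 4 [4y] bond c/1=7/80: DF=(62717/50000 − 7/80·(0.988300+0.976600+0.958500))/(1+7/80) = 4591/5000 ≈ 0.918200
step 5 [5y] bond c/1=9/400: DF=(3901999/4000000 − 9/400·(0.988300+0.976600+0.958500+0.918200))/(1+9/400) = 1739/2000 ≈ 0.869500
step 6 [6y] swap r/1=1591/55520: DF=(1 − 1591/55520·(0.988300+0.976600+0.958500+0.918200+0.869500))/(1+1591/55520) = 8409/10000 ≈ 0.840900
step 7 [7y] zero: DF = P = 8039/10000 ≈ 0.803900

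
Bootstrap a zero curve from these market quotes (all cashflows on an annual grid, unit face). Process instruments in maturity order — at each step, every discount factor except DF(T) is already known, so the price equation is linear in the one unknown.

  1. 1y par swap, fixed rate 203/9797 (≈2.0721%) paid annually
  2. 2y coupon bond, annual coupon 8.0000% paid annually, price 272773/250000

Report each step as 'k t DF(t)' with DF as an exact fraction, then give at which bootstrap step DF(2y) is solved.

1 1 9797/10000
2 2 9377/10000
DF(2y) is solved at step 2

step 1 [1y] swap r/1=203/9797: DF=(1 − 203/9797·(0))/(1+203/9797) = 9797/10000 ≈ 0.979700
step 2 [2y] bond c/1=2/25: DF=(272773/250000 − 2/25·(0.979700))/(1+2/25) = 9377/10000 ≈ 0.937700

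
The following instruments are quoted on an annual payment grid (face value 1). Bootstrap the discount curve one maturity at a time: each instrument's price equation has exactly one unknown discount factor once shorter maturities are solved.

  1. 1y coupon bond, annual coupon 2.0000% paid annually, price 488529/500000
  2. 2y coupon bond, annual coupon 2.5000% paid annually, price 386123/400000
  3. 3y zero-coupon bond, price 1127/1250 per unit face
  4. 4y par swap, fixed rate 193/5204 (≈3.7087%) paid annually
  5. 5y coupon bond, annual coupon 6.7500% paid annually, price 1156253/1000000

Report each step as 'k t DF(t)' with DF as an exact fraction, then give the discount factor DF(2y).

1 1 9579/10000
2 2 574/625
3 3 1127/1250
4 4 8649/10000
5 5 533/625
DF(2y) = 574/625 ≈ 0.918400

step 1 [1y] bond c/1=1/50: DF=(488529/500000 − 1/50·(0))/(1+1/50) = 9579/10000 ≈ 0.957900
step 2 [2y] bond c/1=1/40: DF=(386123/400000 − 1/40·(0.957900))/(1+1/40) = 574/625 ≈ 0.918400
step 3 [3y] zero: DF = P = 1127/1250 ≈ 0.901600
step 4 [4y] swap r/1=193/5204: DF=(1 − 193/5204·(0.957900+0.918400+0.901600))/(1+193/5204) = 8649/10000 ≈ 0.864900
step 5 [5y] bond c/1=27/400: DF=(1156253/1000000 − 27/400·(0.957900+0.918400+0.901600+0.864900))/(1+27/400) = 533/625 ≈ 0.852800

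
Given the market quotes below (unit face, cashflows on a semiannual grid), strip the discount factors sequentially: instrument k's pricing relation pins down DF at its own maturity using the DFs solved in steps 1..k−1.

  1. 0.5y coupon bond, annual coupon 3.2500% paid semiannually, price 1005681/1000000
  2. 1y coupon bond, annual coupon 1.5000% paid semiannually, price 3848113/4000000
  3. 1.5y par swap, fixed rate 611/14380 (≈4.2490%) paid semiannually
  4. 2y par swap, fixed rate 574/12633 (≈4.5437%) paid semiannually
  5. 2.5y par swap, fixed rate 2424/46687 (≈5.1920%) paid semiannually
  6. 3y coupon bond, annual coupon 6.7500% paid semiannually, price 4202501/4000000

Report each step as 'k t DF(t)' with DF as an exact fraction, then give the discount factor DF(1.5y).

step 1 [0.5y] bond c/2=13/800: DF=(1005681/1000000 − 13/800·(0))/(1+13/800) = 1237/1250 ≈ 0.989600
step 2 [1y] bond c/2=3/400: DF=(3848113/4000000 − 3/400·(0.989600))/(1+3/400) = 379/400 ≈ 0.947500
step 3 [1.5y] swap r/2=611/28760: DF=(1 − 611/28760·(0.989600+0.947500))/(1+611/28760) = 9389/10000 ≈ 0.938900
step 4 [2y] swap r/2=287/12633: DF=(1 − 287/12633·(0.989600+0.947500+0.938900))/(1+287/12633) = 9139/10000 ≈ 0.913900
step 5 [2.5y] swap r/2=1212/46687: DF=(1 − 1212/46687·(0.989600+0.947500+0.938900+0.913900))/(1+1212/46687) = 2197/2500 ≈ 0.878800
step 6 [3y] bond c/2=27/800: DF=(4202501/4000000 − 27/800·(0.989600+0.947500+0.938900+0.913900+0.878800))/(1+27/800) = 8639/10000 ≈ 0.863900

1 1/2 1237/1250
2 1 379/400
3 3/2 9389/10000
4 2 9139/10000
5 5/2 2197/2500
6 3 8639/10000
DF(1.5y) = 9389/10000 ≈ 0.938900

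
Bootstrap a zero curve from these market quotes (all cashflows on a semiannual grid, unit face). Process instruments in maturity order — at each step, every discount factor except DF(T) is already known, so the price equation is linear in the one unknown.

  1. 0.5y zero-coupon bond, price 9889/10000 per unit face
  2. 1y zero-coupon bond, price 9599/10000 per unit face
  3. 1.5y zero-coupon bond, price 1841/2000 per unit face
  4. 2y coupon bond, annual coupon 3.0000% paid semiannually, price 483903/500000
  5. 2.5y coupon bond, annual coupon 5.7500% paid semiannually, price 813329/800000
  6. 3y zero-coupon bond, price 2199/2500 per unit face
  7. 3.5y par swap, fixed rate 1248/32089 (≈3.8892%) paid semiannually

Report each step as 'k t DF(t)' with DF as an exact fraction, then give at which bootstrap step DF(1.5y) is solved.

step 1 [0.5y] zero: DF = P = 9889/10000 ≈ 0.988900
step 2 [1y] zero: DF = P = 9599/10000 ≈ 0.959900
step 3 [1.5y] zero: DF = P = 1841/2000 ≈ 0.920500
step 4 [2y] bond c/2=3/200: DF=(483903/500000 − 3/200·(0.988900+0.959900+0.920500))/(1+3/200) = 9111/10000 ≈ 0.911100
step 5 [2.5y] bond c/2=23/800: DF=(813329/800000 − 23/800·(0.988900+0.959900+0.920500+0.911100))/(1+23/800) = 4413/5000 ≈ 0.882600
step 6 [3y] zero: DF = P = 2199/2500 ≈ 0.879600
step 7 [3.5y] swap r/2=624/32089: DF=(1 − 624/32089·(0.988900+0.959900+0.920500+0.911100+0.882600+0.879600))/(1+624/32089) = 547/625 ≈ 0.875200

1 1/2 9889/10000
2 1 9599/10000
3 3/2 1841/2000
4 2 9111/10000
5 5/2 4413/5000
6 3 2199/2500
7 7/2 547/625
DF(1.5y) is solved at step 3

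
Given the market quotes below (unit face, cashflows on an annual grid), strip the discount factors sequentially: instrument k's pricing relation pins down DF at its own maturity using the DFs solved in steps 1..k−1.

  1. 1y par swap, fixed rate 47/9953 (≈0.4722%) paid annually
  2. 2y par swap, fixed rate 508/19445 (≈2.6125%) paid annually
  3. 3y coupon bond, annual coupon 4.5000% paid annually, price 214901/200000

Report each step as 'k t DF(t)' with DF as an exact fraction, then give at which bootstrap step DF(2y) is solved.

step 1 [1y] swap r/1=47/9953: DF=(1 − 47/9953·(0))/(1+47/9953) = 9953/10000 ≈ 0.995300
step 2 [2y] swap r/1=508/19445: DF=(1 − 508/19445·(0.995300))/(1+508/19445) = 2373/2500 ≈ 0.949200
step 3 [3y] bond c/1=9/200: DF=(214901/200000 − 9/200·(0.995300+0.949200))/(1+9/200) = 1889/2000 ≈ 0.944500

1 1 9953/10000
2 2 2373/2500
3 3 1889/2000
DF(2y) is solved at step 2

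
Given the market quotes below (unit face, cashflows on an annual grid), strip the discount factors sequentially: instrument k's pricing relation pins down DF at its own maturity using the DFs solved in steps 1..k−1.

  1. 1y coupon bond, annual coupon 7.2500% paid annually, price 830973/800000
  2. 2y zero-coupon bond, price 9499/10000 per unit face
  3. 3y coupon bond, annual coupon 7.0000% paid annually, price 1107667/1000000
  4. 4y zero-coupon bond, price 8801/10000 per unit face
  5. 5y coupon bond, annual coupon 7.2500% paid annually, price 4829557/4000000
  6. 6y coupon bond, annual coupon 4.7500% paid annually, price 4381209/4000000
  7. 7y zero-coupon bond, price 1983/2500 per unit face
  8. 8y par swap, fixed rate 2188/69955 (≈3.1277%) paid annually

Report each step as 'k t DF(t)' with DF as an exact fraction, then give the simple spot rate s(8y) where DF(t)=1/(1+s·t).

step 1 [1y] bond c/1=29/400: DF=(830973/800000 − 29/400·(0))/(1+29/400) = 1937/2000 ≈ 0.968500
step 2 [2y] zero: DF = P = 9499/10000 ≈ 0.949900
step 3 [3y] bond c/1=7/100: DF=(1107667/1000000 − 7/100·(0.968500+0.949900))/(1+7/100) = 9097/10000 ≈ 0.909700
step 4 [4y] zero: DF = P = 8801/10000 ≈ 0.880100
step 5 [5y] bond c/1=29/400: DF=(4829557/4000000 − 29/400·(0.968500+0.949900+0.909700+0.880100))/(1+29/400) = 8751/10000 ≈ 0.875100
step 6 [6y] bond c/1=19/400: DF=(4381209/4000000 − 19/400·(0.968500+0.949900+0.909700+0.880100+0.875100))/(1+19/400) = 4189/5000 ≈ 0.837800
step 7 [7y] zero: DF = P = 1983/2500 ≈ 0.793200
step 8 [8y] swap r/1=2188/69955: DF=(1 − 2188/69955·(0.968500+0.949900+0.909700+0.880100+0.875100+0.837800+0.793200))/(1+2188/69955) = 1953/2500 ≈ 0.781200

1 1 1937/2000
2 2 9499/10000
3 3 9097/10000
4 4 8801/10000
5 5 8751/10000
6 6 4189/5000
7 7 1983/2500
8 8 1953/2500
s(8y) = (1/(1953/2500) − 1)/(8) = 547/15624 ≈ 3.5010%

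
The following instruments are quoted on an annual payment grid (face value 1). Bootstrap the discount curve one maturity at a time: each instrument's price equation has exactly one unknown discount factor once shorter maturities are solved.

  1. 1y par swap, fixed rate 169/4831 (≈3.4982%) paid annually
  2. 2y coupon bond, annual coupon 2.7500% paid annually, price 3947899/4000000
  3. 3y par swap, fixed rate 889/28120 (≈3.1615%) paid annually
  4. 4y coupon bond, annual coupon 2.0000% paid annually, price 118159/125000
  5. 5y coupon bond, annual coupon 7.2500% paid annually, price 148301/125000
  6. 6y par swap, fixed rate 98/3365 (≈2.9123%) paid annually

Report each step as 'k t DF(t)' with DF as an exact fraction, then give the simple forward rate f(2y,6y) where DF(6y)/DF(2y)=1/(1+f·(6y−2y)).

1 1 4831/5000
2 2 9347/10000
3 3 9111/10000
4 4 2179/2500
5 5 2143/2500
6 6 527/625
f(2y,6y) = ((9347/10000)/(527/625) − 1)/(4) = 915/33728 ≈ 2.7129%

step 1 [1y] swap r/1=169/4831: DF=(1 − 169/4831·(0))/(1+169/4831) = 4831/5000 ≈ 0.966200
step 2 [2y] bond c/1=11/400: DF=(3947899/4000000 − 11/400·(0.966200))/(1+11/400) = 9347/10000 ≈ 0.934700
step 3 [3y] swap r/1=889/28120: DF=(1 − 889/28120·(0.966200+0.934700))/(1+889/28120) = 9111/10000 ≈ 0.911100
step 4 [4y] bond c/1=1/50: DF=(118159/125000 − 1/50·(0.966200+0.934700+0.911100))/(1+1/50) = 2179/2500 ≈ 0.871600
step 5 [5y] bond c/1=29/400: DF=(148301/125000 − 29/400·(0.966200+0.934700+0.911100+0.871600))/(1+29/400) = 2143/2500 ≈ 0.857200
step 6 [6y] swap r/1=98/3365: DF=(1 − 98/3365·(0.966200+0.934700+0.911100+0.871600+0.857200))/(1+98/3365) = 527/625 ≈ 0.843200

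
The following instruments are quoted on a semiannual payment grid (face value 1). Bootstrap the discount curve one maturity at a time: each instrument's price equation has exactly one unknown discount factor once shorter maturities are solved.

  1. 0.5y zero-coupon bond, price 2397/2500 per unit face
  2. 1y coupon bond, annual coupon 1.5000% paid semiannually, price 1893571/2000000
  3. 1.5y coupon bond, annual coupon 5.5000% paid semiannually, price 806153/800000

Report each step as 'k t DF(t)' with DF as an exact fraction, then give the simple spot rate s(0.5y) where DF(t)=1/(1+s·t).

1 1/2 2397/2500
2 1 4663/5000
3 3/2 9301/10000
s(0.5y) = (1/(2397/2500) − 1)/(1/2) = 206/2397 ≈ 8.5941%

step 1 [0.5y] zero: DF = P = 2397/2500 ≈ 0.958800
step 2 [1y] bond c/2=3/400: DF=(1893571/2000000 − 3/400·(0.958800))/(1+3/400) = 4663/5000 ≈ 0.932600
step 3 [1.5y] bond c/2=11/400: DF=(806153/800000 − 11/400·(0.958800+0.932600))/(1+11/400) = 9301/10000 ≈ 0.930100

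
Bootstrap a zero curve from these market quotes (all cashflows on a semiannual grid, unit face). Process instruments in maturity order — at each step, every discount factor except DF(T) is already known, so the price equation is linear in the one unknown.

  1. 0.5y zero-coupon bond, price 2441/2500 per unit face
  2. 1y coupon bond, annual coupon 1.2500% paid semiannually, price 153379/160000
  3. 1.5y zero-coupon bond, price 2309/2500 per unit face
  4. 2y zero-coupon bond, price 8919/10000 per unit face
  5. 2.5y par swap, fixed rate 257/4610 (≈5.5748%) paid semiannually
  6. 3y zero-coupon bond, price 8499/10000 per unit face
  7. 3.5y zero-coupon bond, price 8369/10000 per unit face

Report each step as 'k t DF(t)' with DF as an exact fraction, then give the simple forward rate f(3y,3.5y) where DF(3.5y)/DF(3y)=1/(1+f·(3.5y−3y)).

step 1 [0.5y] zero: DF = P = 2441/2500 ≈ 0.976400
step 2 [1y] bond c/2=1/160: DF=(153379/160000 − 1/160·(0.976400))/(1+1/160) = 4733/5000 ≈ 0.946600
step 3 [1.5y] zero: DF = P = 2309/2500 ≈ 0.923600
step 4 [2y] zero: DF = P = 8919/10000 ≈ 0.891900
step 5 [2.5y] swap r/2=257/9220: DF=(1 − 257/9220·(0.976400+0.946600+0.923600+0.891900))/(1+257/9220) = 1743/2000 ≈ 0.871500
step 6 [3y] zero: DF = P = 8499/10000 ≈ 0.849900
step 7 [3.5y] zero: DF = P = 8369/10000 ≈ 0.836900

1 1/2 2441/2500
2 1 4733/5000
3 3/2 2309/2500
4 2 8919/10000
5 5/2 1743/2000
6 3 8499/10000
7 7/2 8369/10000
f(3y,3.5y) = ((8499/10000)/(8369/10000) − 1)/(1/2) = 260/8369 ≈ 3.1067%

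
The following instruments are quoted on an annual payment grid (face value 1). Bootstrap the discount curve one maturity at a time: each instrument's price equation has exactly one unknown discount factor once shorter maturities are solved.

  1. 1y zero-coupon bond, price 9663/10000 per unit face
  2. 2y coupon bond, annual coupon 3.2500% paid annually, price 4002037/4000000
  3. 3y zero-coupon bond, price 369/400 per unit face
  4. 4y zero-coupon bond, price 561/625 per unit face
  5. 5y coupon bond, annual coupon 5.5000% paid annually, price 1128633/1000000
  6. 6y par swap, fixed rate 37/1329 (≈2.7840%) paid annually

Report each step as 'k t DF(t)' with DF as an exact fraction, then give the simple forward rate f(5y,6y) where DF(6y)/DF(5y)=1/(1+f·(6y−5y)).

1 1 9663/10000
2 2 4693/5000
3 3 369/400
4 4 561/625
5 5 2189/2500
6 6 8483/10000
f(5y,6y) = ((2189/2500)/(8483/10000) − 1)/(1) = 273/8483 ≈ 3.2182%

step 1 [1y] zero: DF = P = 9663/10000 ≈ 0.966300
step 2 [2y] bond c/1=13/400: DF=(4002037/4000000 − 13/400·(0.966300))/(1+13/400) = 4693/5000 ≈ 0.938600
step 3 [3y] zero: DF = P = 369/400 ≈ 0.922500
step 4 [4y] zero: DF = P = 561/625 ≈ 0.897600
step 5 [5y] bond c/1=11/200: DF=(1128633/1000000 − 11/200·(0.966300+0.938600+0.922500+0.897600))/(1+11/200) = 2189/2500 ≈ 0.875600
step 6 [6y] swap r/1=37/1329: DF=(1 − 37/1329·(0.966300+0.938600+0.922500+0.897600+0.875600))/(1+37/1329) = 8483/10000 ≈ 0.848300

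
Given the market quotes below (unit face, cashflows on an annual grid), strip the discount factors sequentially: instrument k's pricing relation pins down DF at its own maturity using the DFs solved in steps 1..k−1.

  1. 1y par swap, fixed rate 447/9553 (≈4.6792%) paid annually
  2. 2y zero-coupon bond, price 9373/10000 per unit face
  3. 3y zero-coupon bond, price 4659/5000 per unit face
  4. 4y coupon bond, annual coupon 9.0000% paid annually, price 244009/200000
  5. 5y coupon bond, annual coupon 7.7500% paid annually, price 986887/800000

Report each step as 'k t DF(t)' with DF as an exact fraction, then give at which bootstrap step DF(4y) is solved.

step 1 [1y] swap r/1=447/9553: DF=(1 − 447/9553·(0))/(1+447/9553) = 9553/10000 ≈ 0.955300
step 2 [2y] zero: DF = P = 9373/10000 ≈ 0.937300
step 3 [3y] zero: DF = P = 4659/5000 ≈ 0.931800
step 4 [4y] bond c/1=9/100: DF=(244009/200000 − 9/100·(0.955300+0.937300+0.931800))/(1+9/100) = 8861/10000 ≈ 0.886100
step 5 [5y] bond c/1=31/400: DF=(986887/800000 − 31/400·(0.955300+0.937300+0.931800+0.886100))/(1+31/400) = 439/500 ≈ 0.878000

1 1 9553/10000
2 2 9373/10000
3 3 4659/5000
4 4 8861/10000
5 5 439/500
DF(4y) is solved at step 4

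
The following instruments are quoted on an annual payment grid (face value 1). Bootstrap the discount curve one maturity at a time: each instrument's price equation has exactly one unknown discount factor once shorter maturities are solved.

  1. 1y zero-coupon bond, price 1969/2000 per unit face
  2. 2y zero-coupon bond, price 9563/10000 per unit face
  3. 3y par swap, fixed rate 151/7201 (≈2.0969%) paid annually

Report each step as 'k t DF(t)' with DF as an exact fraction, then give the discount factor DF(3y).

1 1 1969/2000
2 2 9563/10000
3 3 2349/2500
DF(3y) = 2349/2500 ≈ 0.939600

step 1 [1y] zero: DF = P = 1969/2000 ≈ 0.984500
step 2 [2y] zero: DF = P = 9563/10000 ≈ 0.956300
step 3 [3y] swap r/1=151/7201: DF=(1 − 151/7201·(0.984500+0.956300))/(1+151/7201) = 2349/2500 ≈ 0.939600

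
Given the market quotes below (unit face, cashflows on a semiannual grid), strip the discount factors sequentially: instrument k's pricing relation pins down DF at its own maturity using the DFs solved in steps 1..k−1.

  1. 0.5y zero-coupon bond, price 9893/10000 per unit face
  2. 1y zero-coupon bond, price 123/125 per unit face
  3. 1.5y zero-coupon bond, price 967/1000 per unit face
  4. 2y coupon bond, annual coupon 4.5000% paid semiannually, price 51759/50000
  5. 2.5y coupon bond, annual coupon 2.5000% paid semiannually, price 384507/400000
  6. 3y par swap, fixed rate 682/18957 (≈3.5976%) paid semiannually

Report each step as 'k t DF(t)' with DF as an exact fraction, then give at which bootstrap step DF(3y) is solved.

1 1/2 9893/10000
2 1 123/125
3 3/2 967/1000
4 2 9477/10000
5 5/2 4507/5000
6 3 8977/10000
DF(3y) is solved at step 6

step 1 [0.5y] zero: DF = P = 9893/10000 ≈ 0.989300
step 2 [1y] zero: DF = P = 123/125 ≈ 0.984000
step 3 [1.5y] zero: DF = P = 967/1000 ≈ 0.967000
step 4 [2y] bond c/2=9/400: DF=(51759/50000 − 9/400·(0.989300+0.984000+0.967000))/(1+9/400) = 9477/10000 ≈ 0.947700
step 5 [2.5y] bond c/2=1/80: DF=(384507/400000 − 1/80·(0.989300+0.984000+0.967000+0.947700))/(1+1/80) = 4507/5000 ≈ 0.901400
step 6 [3y] swap r/2=341/18957: DF=(1 − 341/18957·(0.989300+0.984000+0.967000+0.947700+0.901400))/(1+341/18957) = 8977/10000 ≈ 0.897700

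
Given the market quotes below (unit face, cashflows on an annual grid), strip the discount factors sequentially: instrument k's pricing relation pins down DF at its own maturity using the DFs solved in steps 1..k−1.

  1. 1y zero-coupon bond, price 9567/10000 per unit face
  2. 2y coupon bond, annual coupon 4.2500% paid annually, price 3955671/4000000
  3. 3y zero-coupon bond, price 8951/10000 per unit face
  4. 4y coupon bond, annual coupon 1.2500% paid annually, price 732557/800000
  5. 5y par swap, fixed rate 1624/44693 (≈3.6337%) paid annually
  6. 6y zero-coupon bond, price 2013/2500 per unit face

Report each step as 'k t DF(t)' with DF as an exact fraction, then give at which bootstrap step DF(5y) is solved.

1 1 9567/10000
2 2 1137/1250
3 3 8951/10000
4 4 8703/10000
5 5 1047/1250
6 6 2013/2500
DF(5y) is solved at step 5

step 1 [1y] zero: DF = P = 9567/10000 ≈ 0.956700
step 2 [2y] bond c/1=17/400: DF=(3955671/4000000 − 17/400·(0.956700))/(1+17/400) = 1137/1250 ≈ 0.909600
step 3 [3y] zero: DF = P = 8951/10000 ≈ 0.895100
step 4 [4y] bond c/1=1/80: DF=(732557/800000 − 1/80·(0.956700+0.909600+0.895100))/(1+1/80) = 8703/10000 ≈ 0.870300
step 5 [5y] swap r/1=1624/44693: DF=(1 − 1624/44693·(0.956700+0.909600+0.895100+0.870300))/(1+1624/44693) = 1047/1250 ≈ 0.837600
step 6 [6y] zero: DF = P = 2013/2500 ≈ 0.805200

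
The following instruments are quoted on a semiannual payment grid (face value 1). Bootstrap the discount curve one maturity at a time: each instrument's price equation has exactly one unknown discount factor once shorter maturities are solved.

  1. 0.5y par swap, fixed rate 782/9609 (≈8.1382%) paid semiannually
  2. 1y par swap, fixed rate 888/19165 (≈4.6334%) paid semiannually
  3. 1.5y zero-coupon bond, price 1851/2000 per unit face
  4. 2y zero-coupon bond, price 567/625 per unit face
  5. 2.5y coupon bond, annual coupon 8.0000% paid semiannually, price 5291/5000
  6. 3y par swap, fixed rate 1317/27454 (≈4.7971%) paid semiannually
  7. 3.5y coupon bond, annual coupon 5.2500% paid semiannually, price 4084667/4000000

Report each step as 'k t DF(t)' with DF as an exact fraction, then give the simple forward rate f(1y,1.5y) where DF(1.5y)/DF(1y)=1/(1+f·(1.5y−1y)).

1 1/2 9609/10000
2 1 2389/2500
3 3/2 1851/2000
4 2 567/625
5 5/2 8733/10000
6 3 8683/10000
7 7/2 4273/5000
f(1y,1.5y) = ((2389/2500)/(1851/2000) − 1)/(1/2) = 602/9255 ≈ 6.5046%

step 1 [0.5y] swap r/2=391/9609: DF=(1 − 391/9609·(0))/(1+391/9609) = 9609/10000 ≈ 0.960900
step 2 [1y] swap r/2=444/19165: DF=(1 − 444/19165·(0.960900))/(1+444/19165) = 2389/2500 ≈ 0.955600
step 3 [1.5y] zero: DF = P = 1851/2000 ≈ 0.925500
step 4 [2y] zero: DF = P = 567/625 ≈ 0.907200
step 5 [2.5y] bond c/2=1/25: DF=(5291/5000 − 1/25·(0.960900+0.955600+0.925500+0.907200))/(1+1/25) = 8733/10000 ≈ 0.873300
step 6 [3y] swap r/2=1317/54908: DF=(1 − 1317/54908·(0.960900+0.955600+0.925500+0.907200+0.873300))/(1+1317/54908) = 8683/10000 ≈ 0.868300
step 7 [3.5y] bond c/2=21/800: DF=(4084667/4000000 − 21/800·(0.960900+0.955600+0.925500+0.907200+0.873300+0.868300))/(1+21/800) = 4273/5000 ≈ 0.854600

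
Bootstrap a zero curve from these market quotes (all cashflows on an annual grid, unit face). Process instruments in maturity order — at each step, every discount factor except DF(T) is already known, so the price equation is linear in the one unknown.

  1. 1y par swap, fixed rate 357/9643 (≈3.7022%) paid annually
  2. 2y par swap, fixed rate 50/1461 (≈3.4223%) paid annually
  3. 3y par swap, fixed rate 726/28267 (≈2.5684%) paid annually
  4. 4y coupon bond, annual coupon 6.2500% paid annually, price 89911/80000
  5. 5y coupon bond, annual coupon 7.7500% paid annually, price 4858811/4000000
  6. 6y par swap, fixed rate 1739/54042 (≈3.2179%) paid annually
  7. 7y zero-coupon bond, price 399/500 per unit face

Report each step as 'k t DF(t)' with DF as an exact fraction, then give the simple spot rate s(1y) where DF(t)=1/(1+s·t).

step 1 [1y] swap r/1=357/9643: DF=(1 − 357/9643·(0))/(1+357/9643) = 9643/10000 ≈ 0.964300
step 2 [2y] swap r/1=50/1461: DF=(1 − 50/1461·(0.964300))/(1+50/1461) = 187/200 ≈ 0.935000
step 3 [3y] swap r/1=726/28267: DF=(1 − 726/28267·(0.964300+0.935000))/(1+726/28267) = 4637/5000 ≈ 0.927400
step 4 [4y] bond c/1=1/16: DF=(89911/80000 − 1/16·(0.964300+0.935000+0.927400))/(1+1/16) = 1783/2000 ≈ 0.891500
step 5 [5y] bond c/1=31/400: DF=(4858811/4000000 − 31/400·(0.964300+0.935000+0.927400+0.891500))/(1+31/400) = 8599/10000 ≈ 0.859900
step 6 [6y] swap r/1=1739/54042: DF=(1 − 1739/54042·(0.964300+0.935000+0.927400+0.891500+0.859900))/(1+1739/54042) = 8261/10000 ≈ 0.826100
step 7 [7y] zero: DF = P = 399/500 ≈ 0.798000

1 1 9643/10000
2 2 187/200
3 3 4637/5000
4 4 1783/2000
5 5 8599/10000
6 6 8261/10000
7 7 399/500
s(1y) = (1/(9643/10000) − 1)/(1) = 357/9643 ≈ 3.7022%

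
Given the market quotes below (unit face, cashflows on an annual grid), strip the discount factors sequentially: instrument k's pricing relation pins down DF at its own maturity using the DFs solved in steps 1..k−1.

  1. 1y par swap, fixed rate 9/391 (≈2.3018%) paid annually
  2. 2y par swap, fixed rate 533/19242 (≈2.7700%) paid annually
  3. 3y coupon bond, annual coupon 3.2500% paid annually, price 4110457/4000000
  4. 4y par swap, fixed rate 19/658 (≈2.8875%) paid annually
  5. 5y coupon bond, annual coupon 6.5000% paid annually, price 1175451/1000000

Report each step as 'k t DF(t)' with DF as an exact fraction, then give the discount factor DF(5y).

1 1 391/400
2 2 9467/10000
3 3 9347/10000
4 4 8917/10000
5 5 2187/2500
DF(5y) = 2187/2500 ≈ 0.874800

step 1 [1y] swap r/1=9/391: DF=(1 − 9/391·(0))/(1+9/391) = 391/400 ≈ 0.977500
step 2 [2y] swap r/1=533/19242: DF=(1 − 533/19242·(0.977500))/(1+533/19242) = 9467/10000 ≈ 0.946700
step 3 [3y] bond c/1=13/400: DF=(4110457/4000000 − 13/400·(0.977500+0.946700))/(1+13/400) = 9347/10000 ≈ 0.934700
step 4 [4y] swap r/1=19/658: DF=(1 − 19/658·(0.977500+0.946700+0.934700))/(1+19/658) = 8917/10000 ≈ 0.891700
step 5 [5y] bond c/1=13/200: DF=(1175451/1000000 − 13/200·(0.977500+0.946700+0.934700+0.891700))/(1+13/200) = 2187/2500 ≈ 0.874800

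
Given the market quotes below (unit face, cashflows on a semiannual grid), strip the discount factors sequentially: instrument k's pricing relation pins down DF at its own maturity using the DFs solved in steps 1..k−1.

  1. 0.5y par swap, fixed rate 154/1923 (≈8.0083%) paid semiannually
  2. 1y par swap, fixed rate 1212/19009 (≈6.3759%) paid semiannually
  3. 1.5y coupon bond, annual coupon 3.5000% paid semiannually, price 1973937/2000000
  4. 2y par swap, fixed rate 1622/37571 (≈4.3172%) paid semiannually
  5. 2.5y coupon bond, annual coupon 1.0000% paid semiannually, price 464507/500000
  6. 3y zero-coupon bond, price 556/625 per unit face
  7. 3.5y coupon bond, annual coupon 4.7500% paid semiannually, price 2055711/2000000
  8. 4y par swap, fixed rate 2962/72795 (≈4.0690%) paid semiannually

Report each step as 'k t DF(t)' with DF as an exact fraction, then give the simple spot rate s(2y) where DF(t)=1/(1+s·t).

1 1/2 1923/2000
2 1 4697/5000
3 3/2 9373/10000
4 2 9189/10000
5 5/2 9057/10000
6 3 556/625
7 7/2 547/625
8 4 8519/10000
s(2y) = (1/(9189/10000) − 1)/(2) = 811/18378 ≈ 4.4129%

step 1 [0.5y] swap r/2=77/1923: DF=(1 − 77/1923·(0))/(1+77/1923) = 1923/2000 ≈ 0.961500
step 2 [1y] swap r/2=606/19009: DF=(1 − 606/19009·(0.961500))/(1+606/19009) = 4697/5000 ≈ 0.939400
step 3 [1.5y] bond c/2=7/400: DF=(1973937/2000000 − 7/400·(0.961500+0.939400))/(1+7/400) = 9373/10000 ≈ 0.937300
step 4 [2y] swap r/2=811/37571: DF=(1 − 811/37571·(0.961500+0.939400+0.937300))/(1+811/37571) = 9189/10000 ≈ 0.918900
step 5 [2.5y] bond c/2=1/200: DF=(464507/500000 − 1/200·(0.961500+0.939400+0.937300+0.918900))/(1+1/200) = 9057/10000 ≈ 0.905700
step 6 [3y] zero: DF = P = 556/625 ≈ 0.889600
step 7 [3.5y] bond c/2=19/800: DF=(2055711/2000000 − 19/800·(0.961500+0.939400+0.937300+0.918900+0.905700+0.889600))/(1+19/800) = 547/625 ≈ 0.875200
step 8 [4y] swap r/2=1481/72795: DF=(1 − 1481/72795·(0.961500+0.939400+0.937300+0.918900+0.905700+0.889600+0.875200))/(1+1481/72795) = 8519/10000 ≈ 0.851900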